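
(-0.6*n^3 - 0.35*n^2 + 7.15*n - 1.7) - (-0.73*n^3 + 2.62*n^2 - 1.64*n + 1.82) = 0.13*n^3 - 2.97*n^2 + 8.79*n - 3.52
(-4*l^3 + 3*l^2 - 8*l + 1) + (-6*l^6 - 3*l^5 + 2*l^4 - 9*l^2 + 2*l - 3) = -6*l^6 - 3*l^5 + 2*l^4 - 4*l^3 - 6*l^2 - 6*l - 2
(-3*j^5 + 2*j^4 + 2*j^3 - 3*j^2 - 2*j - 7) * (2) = -6*j^5 + 4*j^4 + 4*j^3 - 6*j^2 - 4*j - 14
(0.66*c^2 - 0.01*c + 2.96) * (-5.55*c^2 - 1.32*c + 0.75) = -3.663*c^4 - 0.8157*c^3 - 15.9198*c^2 - 3.9147*c + 2.22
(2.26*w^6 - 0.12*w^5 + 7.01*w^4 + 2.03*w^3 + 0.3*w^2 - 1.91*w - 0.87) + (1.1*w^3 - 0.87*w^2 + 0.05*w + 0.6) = 2.26*w^6 - 0.12*w^5 + 7.01*w^4 + 3.13*w^3 - 0.57*w^2 - 1.86*w - 0.27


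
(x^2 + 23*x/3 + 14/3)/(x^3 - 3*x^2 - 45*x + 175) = (x + 2/3)/(x^2 - 10*x + 25)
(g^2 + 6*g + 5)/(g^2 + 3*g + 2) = (g + 5)/(g + 2)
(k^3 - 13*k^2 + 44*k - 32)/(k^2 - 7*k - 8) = (k^2 - 5*k + 4)/(k + 1)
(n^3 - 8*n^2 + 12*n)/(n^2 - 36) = n*(n - 2)/(n + 6)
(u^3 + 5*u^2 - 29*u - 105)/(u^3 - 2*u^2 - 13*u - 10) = (u^2 + 10*u + 21)/(u^2 + 3*u + 2)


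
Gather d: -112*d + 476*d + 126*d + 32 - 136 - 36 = 490*d - 140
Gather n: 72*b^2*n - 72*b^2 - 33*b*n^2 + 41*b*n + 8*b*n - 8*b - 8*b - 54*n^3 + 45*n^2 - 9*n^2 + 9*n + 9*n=-72*b^2 - 16*b - 54*n^3 + n^2*(36 - 33*b) + n*(72*b^2 + 49*b + 18)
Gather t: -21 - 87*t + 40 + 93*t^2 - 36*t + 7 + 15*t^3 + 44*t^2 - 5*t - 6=15*t^3 + 137*t^2 - 128*t + 20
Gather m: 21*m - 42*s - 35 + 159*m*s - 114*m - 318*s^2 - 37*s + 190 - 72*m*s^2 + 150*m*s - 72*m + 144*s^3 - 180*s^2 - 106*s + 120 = m*(-72*s^2 + 309*s - 165) + 144*s^3 - 498*s^2 - 185*s + 275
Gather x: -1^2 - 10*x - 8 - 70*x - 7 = -80*x - 16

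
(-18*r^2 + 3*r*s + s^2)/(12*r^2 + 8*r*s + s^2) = (-3*r + s)/(2*r + s)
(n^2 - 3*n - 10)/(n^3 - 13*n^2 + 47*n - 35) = (n + 2)/(n^2 - 8*n + 7)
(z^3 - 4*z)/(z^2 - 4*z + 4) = z*(z + 2)/(z - 2)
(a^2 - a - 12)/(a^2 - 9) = (a - 4)/(a - 3)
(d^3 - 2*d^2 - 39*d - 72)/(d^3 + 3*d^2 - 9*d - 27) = (d - 8)/(d - 3)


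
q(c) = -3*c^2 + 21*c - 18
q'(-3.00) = 39.00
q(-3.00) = -108.00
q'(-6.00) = 57.00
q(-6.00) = -252.00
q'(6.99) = -20.94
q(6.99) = -17.79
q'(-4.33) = 46.98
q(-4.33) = -165.18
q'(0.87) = 15.78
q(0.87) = -2.00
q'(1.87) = 9.78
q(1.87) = 10.78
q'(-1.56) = 30.36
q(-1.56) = -58.06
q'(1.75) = 10.50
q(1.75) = 9.56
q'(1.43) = 12.42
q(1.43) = 5.90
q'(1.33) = 13.02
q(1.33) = 4.62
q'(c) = 21 - 6*c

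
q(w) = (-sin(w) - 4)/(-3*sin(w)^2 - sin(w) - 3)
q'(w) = (6*sin(w)*cos(w) + cos(w))*(-sin(w) - 4)/(-3*sin(w)^2 - sin(w) - 3)^2 - cos(w)/(-3*sin(w)^2 - sin(w) - 3)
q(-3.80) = 0.97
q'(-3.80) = 0.59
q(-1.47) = 0.60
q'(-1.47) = 0.08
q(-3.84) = 0.95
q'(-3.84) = 0.57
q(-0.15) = 1.32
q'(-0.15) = 0.29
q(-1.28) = 0.63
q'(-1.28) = 0.24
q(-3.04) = 1.33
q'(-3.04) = -0.16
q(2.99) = 1.29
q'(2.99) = 0.45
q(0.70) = 0.95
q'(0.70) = -0.57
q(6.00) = 1.26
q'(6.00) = 0.60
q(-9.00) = 1.16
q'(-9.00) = -0.80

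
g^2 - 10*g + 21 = (g - 7)*(g - 3)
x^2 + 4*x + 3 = (x + 1)*(x + 3)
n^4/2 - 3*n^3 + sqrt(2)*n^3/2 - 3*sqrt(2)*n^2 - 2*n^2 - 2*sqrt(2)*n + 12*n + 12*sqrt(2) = (n/2 + 1)*(n - 6)*(n - 2)*(n + sqrt(2))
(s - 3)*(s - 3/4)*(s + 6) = s^3 + 9*s^2/4 - 81*s/4 + 27/2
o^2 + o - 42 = (o - 6)*(o + 7)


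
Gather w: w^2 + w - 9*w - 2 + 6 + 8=w^2 - 8*w + 12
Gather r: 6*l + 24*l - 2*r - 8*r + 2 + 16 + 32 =30*l - 10*r + 50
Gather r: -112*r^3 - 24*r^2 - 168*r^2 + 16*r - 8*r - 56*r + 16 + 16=-112*r^3 - 192*r^2 - 48*r + 32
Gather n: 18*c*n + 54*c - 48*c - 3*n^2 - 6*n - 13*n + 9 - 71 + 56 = 6*c - 3*n^2 + n*(18*c - 19) - 6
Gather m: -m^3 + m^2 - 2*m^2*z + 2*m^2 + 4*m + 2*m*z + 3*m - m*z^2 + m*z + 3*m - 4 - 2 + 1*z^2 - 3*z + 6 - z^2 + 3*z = -m^3 + m^2*(3 - 2*z) + m*(-z^2 + 3*z + 10)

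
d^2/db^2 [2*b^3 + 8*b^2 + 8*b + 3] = 12*b + 16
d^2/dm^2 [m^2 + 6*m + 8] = 2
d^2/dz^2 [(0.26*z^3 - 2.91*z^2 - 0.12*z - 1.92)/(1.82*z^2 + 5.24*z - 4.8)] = (2.1316282072803e-14*z^4 + 73.529872*z^3 - 229.926528*z^2 - 80.211456*z - 279.112704)/(6.028568*z^6 + 52.070928*z^5 + 102.219936*z^4 - 130.782016*z^3 - 269.59104*z^2 + 362.1888*z - 110.592)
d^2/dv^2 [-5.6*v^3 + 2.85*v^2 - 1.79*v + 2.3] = 5.7 - 33.6*v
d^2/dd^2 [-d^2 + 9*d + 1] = -2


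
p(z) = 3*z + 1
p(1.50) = 5.50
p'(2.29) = 3.00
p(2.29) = 7.87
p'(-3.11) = 3.00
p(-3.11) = -8.33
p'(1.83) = 3.00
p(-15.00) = -44.00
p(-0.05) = 0.85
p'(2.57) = 3.00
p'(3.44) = 3.00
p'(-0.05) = 3.00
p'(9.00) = 3.00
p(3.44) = 11.32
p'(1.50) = 3.00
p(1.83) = 6.49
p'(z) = 3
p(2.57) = 8.71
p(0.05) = 1.15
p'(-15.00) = 3.00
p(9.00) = 28.00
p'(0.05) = 3.00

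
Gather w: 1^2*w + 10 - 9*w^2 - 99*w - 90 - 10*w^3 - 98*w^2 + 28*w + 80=-10*w^3 - 107*w^2 - 70*w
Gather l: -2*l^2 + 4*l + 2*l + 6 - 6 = -2*l^2 + 6*l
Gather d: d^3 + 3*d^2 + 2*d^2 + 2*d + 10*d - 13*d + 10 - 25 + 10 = d^3 + 5*d^2 - d - 5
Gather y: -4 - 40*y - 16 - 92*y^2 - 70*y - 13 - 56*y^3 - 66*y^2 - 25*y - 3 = -56*y^3 - 158*y^2 - 135*y - 36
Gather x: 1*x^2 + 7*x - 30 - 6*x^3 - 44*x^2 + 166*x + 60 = -6*x^3 - 43*x^2 + 173*x + 30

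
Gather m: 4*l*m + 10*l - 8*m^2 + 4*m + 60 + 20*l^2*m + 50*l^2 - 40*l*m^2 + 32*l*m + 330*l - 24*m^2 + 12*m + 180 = 50*l^2 + 340*l + m^2*(-40*l - 32) + m*(20*l^2 + 36*l + 16) + 240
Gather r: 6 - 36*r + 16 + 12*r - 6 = 16 - 24*r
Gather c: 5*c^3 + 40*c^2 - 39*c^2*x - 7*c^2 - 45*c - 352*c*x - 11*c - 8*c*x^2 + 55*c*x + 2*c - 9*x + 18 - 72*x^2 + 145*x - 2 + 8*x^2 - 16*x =5*c^3 + c^2*(33 - 39*x) + c*(-8*x^2 - 297*x - 54) - 64*x^2 + 120*x + 16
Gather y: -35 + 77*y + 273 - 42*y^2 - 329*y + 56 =-42*y^2 - 252*y + 294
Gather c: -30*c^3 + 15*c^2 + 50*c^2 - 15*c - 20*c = -30*c^3 + 65*c^2 - 35*c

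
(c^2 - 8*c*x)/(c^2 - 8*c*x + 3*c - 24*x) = c/(c + 3)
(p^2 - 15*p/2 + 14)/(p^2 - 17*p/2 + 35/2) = (p - 4)/(p - 5)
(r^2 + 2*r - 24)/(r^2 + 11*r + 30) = (r - 4)/(r + 5)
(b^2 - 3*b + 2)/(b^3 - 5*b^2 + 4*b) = (b - 2)/(b*(b - 4))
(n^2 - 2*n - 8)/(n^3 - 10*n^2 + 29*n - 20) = (n + 2)/(n^2 - 6*n + 5)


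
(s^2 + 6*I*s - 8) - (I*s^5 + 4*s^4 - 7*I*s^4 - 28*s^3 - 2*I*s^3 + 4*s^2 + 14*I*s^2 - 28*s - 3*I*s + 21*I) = -I*s^5 - 4*s^4 + 7*I*s^4 + 28*s^3 + 2*I*s^3 - 3*s^2 - 14*I*s^2 + 28*s + 9*I*s - 8 - 21*I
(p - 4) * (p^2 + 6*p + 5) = p^3 + 2*p^2 - 19*p - 20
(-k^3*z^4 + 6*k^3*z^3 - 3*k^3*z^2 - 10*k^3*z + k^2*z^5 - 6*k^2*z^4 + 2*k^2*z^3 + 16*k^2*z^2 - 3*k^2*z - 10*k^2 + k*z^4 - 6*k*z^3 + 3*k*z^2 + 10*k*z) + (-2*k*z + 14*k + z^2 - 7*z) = -k^3*z^4 + 6*k^3*z^3 - 3*k^3*z^2 - 10*k^3*z + k^2*z^5 - 6*k^2*z^4 + 2*k^2*z^3 + 16*k^2*z^2 - 3*k^2*z - 10*k^2 + k*z^4 - 6*k*z^3 + 3*k*z^2 + 8*k*z + 14*k + z^2 - 7*z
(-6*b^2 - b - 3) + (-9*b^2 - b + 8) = -15*b^2 - 2*b + 5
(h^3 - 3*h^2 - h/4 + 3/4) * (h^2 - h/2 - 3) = h^5 - 7*h^4/2 - 7*h^3/4 + 79*h^2/8 + 3*h/8 - 9/4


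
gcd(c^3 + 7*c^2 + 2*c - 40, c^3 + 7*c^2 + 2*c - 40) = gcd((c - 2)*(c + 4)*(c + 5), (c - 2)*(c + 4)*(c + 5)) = c^3 + 7*c^2 + 2*c - 40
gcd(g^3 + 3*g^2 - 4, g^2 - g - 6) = g + 2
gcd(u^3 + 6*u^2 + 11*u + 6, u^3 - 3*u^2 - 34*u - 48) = u^2 + 5*u + 6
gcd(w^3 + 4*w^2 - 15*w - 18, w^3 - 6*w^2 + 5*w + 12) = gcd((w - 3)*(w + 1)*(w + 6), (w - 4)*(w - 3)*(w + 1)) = w^2 - 2*w - 3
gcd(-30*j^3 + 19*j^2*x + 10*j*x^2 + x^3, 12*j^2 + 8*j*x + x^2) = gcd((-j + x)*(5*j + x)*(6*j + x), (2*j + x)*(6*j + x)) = 6*j + x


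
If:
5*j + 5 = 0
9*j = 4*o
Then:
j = -1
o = -9/4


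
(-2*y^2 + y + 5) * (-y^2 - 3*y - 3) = 2*y^4 + 5*y^3 - 2*y^2 - 18*y - 15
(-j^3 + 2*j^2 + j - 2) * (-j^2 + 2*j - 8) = j^5 - 4*j^4 + 11*j^3 - 12*j^2 - 12*j + 16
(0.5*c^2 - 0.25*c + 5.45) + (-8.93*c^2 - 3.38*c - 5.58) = -8.43*c^2 - 3.63*c - 0.13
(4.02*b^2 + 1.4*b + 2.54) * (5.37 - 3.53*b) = -14.1906*b^3 + 16.6454*b^2 - 1.4482*b + 13.6398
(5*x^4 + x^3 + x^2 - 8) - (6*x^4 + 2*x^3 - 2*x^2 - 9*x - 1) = -x^4 - x^3 + 3*x^2 + 9*x - 7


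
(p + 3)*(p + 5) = p^2 + 8*p + 15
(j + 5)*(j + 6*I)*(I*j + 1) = I*j^3 - 5*j^2 + 5*I*j^2 - 25*j + 6*I*j + 30*I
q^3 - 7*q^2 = q^2*(q - 7)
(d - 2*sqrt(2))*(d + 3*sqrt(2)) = d^2 + sqrt(2)*d - 12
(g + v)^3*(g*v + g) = g^4*v + g^4 + 3*g^3*v^2 + 3*g^3*v + 3*g^2*v^3 + 3*g^2*v^2 + g*v^4 + g*v^3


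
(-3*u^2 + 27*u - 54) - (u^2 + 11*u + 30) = -4*u^2 + 16*u - 84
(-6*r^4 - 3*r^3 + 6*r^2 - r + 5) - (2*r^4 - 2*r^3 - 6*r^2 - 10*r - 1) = -8*r^4 - r^3 + 12*r^2 + 9*r + 6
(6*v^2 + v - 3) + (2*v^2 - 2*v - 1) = 8*v^2 - v - 4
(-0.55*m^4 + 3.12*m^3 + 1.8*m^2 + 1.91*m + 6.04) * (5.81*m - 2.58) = -3.1955*m^5 + 19.5462*m^4 + 2.4084*m^3 + 6.4531*m^2 + 30.1646*m - 15.5832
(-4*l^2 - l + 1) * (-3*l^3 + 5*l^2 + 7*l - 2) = 12*l^5 - 17*l^4 - 36*l^3 + 6*l^2 + 9*l - 2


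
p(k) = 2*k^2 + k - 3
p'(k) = 4*k + 1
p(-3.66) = 20.13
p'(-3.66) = -13.64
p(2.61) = 13.23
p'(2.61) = 11.44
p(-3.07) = 12.78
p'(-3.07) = -11.28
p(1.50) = 3.00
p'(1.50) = 7.00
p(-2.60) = 7.92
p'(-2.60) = -9.40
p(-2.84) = 10.29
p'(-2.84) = -10.36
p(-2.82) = 10.08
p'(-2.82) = -10.28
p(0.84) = -0.75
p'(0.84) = 4.36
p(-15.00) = 432.00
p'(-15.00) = -59.00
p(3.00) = 18.00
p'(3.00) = 13.00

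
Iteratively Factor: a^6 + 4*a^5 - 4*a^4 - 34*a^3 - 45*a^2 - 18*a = (a)*(a^5 + 4*a^4 - 4*a^3 - 34*a^2 - 45*a - 18) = a*(a + 3)*(a^4 + a^3 - 7*a^2 - 13*a - 6) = a*(a - 3)*(a + 3)*(a^3 + 4*a^2 + 5*a + 2) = a*(a - 3)*(a + 2)*(a + 3)*(a^2 + 2*a + 1) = a*(a - 3)*(a + 1)*(a + 2)*(a + 3)*(a + 1)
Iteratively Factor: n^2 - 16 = (n + 4)*(n - 4)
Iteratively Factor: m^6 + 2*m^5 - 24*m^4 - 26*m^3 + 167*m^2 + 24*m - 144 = (m - 3)*(m^5 + 5*m^4 - 9*m^3 - 53*m^2 + 8*m + 48) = (m - 3)*(m + 4)*(m^4 + m^3 - 13*m^2 - m + 12) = (m - 3)*(m - 1)*(m + 4)*(m^3 + 2*m^2 - 11*m - 12) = (m - 3)^2*(m - 1)*(m + 4)*(m^2 + 5*m + 4) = (m - 3)^2*(m - 1)*(m + 4)^2*(m + 1)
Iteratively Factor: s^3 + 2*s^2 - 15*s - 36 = (s + 3)*(s^2 - s - 12) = (s - 4)*(s + 3)*(s + 3)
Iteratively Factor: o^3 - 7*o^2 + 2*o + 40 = (o + 2)*(o^2 - 9*o + 20) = (o - 4)*(o + 2)*(o - 5)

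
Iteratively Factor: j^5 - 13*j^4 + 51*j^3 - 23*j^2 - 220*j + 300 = (j - 3)*(j^4 - 10*j^3 + 21*j^2 + 40*j - 100) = (j - 5)*(j - 3)*(j^3 - 5*j^2 - 4*j + 20) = (j - 5)*(j - 3)*(j - 2)*(j^2 - 3*j - 10) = (j - 5)*(j - 3)*(j - 2)*(j + 2)*(j - 5)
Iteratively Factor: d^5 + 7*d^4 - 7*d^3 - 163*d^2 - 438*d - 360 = (d - 5)*(d^4 + 12*d^3 + 53*d^2 + 102*d + 72) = (d - 5)*(d + 2)*(d^3 + 10*d^2 + 33*d + 36) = (d - 5)*(d + 2)*(d + 3)*(d^2 + 7*d + 12) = (d - 5)*(d + 2)*(d + 3)*(d + 4)*(d + 3)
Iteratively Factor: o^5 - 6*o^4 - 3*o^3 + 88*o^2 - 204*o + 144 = (o - 3)*(o^4 - 3*o^3 - 12*o^2 + 52*o - 48) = (o - 3)^2*(o^3 - 12*o + 16) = (o - 3)^2*(o - 2)*(o^2 + 2*o - 8) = (o - 3)^2*(o - 2)^2*(o + 4)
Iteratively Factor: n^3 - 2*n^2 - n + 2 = (n - 2)*(n^2 - 1) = (n - 2)*(n - 1)*(n + 1)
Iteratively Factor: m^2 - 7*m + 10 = (m - 5)*(m - 2)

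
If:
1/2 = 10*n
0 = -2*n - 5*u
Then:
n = 1/20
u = -1/50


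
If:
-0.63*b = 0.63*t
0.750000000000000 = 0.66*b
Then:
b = 1.14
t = -1.14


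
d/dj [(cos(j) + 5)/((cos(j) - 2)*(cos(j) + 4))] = (cos(j)^2 + 10*cos(j) + 18)*sin(j)/((cos(j) - 2)^2*(cos(j) + 4)^2)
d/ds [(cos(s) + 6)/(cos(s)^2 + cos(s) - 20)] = (cos(s)^2 + 12*cos(s) + 26)*sin(s)/(cos(s)^2 + cos(s) - 20)^2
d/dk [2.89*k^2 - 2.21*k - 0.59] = 5.78*k - 2.21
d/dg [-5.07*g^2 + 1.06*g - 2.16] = 1.06 - 10.14*g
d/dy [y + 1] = 1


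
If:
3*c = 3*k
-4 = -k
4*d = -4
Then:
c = 4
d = -1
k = 4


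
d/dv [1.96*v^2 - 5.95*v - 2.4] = 3.92*v - 5.95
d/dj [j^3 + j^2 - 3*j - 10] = 3*j^2 + 2*j - 3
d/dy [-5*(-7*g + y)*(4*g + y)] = 15*g - 10*y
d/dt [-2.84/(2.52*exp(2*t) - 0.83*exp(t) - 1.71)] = (14.3136*exp(t) - 2.3572)*exp(t)/(-2.52*exp(2*t) + 0.83*exp(t) + 1.71)^2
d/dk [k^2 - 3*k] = 2*k - 3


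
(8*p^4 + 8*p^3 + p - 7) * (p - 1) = 8*p^5 - 8*p^3 + p^2 - 8*p + 7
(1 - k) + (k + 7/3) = 10/3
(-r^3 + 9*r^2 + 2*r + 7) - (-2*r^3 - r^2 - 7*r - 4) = r^3 + 10*r^2 + 9*r + 11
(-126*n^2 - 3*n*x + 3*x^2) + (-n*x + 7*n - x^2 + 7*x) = -126*n^2 - 4*n*x + 7*n + 2*x^2 + 7*x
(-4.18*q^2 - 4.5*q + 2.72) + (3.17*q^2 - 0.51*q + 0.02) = -1.01*q^2 - 5.01*q + 2.74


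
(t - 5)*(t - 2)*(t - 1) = t^3 - 8*t^2 + 17*t - 10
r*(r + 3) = r^2 + 3*r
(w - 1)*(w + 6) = w^2 + 5*w - 6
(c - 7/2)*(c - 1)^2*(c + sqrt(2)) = c^4 - 11*c^3/2 + sqrt(2)*c^3 - 11*sqrt(2)*c^2/2 + 8*c^2 - 7*c/2 + 8*sqrt(2)*c - 7*sqrt(2)/2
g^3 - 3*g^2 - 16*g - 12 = (g - 6)*(g + 1)*(g + 2)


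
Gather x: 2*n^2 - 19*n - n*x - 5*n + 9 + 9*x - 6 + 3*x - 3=2*n^2 - 24*n + x*(12 - n)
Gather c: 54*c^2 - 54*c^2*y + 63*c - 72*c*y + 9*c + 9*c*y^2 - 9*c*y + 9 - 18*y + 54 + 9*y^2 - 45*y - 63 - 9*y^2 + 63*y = c^2*(54 - 54*y) + c*(9*y^2 - 81*y + 72)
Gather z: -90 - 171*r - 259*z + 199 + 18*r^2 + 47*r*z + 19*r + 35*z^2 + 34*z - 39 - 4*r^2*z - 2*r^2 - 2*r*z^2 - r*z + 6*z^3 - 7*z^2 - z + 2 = 16*r^2 - 152*r + 6*z^3 + z^2*(28 - 2*r) + z*(-4*r^2 + 46*r - 226) + 72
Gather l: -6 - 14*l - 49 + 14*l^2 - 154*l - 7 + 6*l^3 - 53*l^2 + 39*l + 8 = 6*l^3 - 39*l^2 - 129*l - 54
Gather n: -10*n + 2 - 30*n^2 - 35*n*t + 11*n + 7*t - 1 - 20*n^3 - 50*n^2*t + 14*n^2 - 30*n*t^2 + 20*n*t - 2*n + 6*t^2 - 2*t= -20*n^3 + n^2*(-50*t - 16) + n*(-30*t^2 - 15*t - 1) + 6*t^2 + 5*t + 1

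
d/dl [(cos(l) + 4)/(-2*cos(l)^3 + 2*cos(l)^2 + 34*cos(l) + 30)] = (13*cos(l) - 11*cos(2*l) - cos(3*l) + 95)*sin(l)/(4*(-cos(l)^3 + cos(l)^2 + 17*cos(l) + 15)^2)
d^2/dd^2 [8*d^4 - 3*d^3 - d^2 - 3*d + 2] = 96*d^2 - 18*d - 2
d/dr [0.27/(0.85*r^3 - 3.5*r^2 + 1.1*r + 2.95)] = (-0.6885*r^2 + 1.89*r - 0.297)/(0.85*r^3 - 3.5*r^2 + 1.1*r + 2.95)^2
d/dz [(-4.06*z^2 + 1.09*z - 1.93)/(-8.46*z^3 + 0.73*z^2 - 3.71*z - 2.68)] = (-34.3476*z^4 + 18.4428*z^3 - 34.7165*z^2 + 24.5794*z - 10.0815)/(71.5716*z^6 - 12.3516*z^5 + 63.3061*z^4 + 39.929*z^3 + 9.8513*z^2 + 19.8856*z + 7.1824)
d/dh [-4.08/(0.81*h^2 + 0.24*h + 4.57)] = (6.6096*h + 0.9792)/(0.81*h^2 + 0.24*h + 4.57)^2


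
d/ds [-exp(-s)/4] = exp(-s)/4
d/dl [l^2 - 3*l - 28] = 2*l - 3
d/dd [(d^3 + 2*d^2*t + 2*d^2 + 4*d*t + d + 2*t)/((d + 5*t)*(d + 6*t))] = (d^4 + 22*d^3*t + 112*d^2*t^2 + 18*d^2*t - d^2 + 120*d*t^3 + 120*d*t^2 - 4*d*t + 120*t^3 + 8*t^2)/(d^4 + 22*d^3*t + 181*d^2*t^2 + 660*d*t^3 + 900*t^4)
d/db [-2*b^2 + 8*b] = 8 - 4*b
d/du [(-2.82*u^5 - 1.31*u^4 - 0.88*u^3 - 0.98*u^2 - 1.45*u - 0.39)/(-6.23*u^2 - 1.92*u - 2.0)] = (52.7058*u^6 + 37.9802*u^5 + 41.228*u^4 + 13.8592*u^3 - 1.8719*u^2 - 0.939400000000001*u + 2.1512)/(38.8129*u^4 + 23.9232*u^3 + 28.6064*u^2 + 7.68*u + 4.0)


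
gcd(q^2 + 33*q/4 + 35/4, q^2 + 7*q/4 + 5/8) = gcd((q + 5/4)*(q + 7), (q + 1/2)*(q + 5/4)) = q + 5/4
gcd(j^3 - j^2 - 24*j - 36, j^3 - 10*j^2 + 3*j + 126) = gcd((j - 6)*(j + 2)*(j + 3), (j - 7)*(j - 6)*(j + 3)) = j^2 - 3*j - 18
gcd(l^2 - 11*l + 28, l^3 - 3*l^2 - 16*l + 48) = l - 4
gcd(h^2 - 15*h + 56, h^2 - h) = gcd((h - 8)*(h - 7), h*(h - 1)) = 1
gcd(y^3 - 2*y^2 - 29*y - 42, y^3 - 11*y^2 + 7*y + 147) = y^2 - 4*y - 21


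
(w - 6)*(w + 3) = w^2 - 3*w - 18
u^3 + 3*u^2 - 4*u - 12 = (u - 2)*(u + 2)*(u + 3)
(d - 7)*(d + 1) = d^2 - 6*d - 7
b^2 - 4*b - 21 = (b - 7)*(b + 3)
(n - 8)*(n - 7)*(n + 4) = n^3 - 11*n^2 - 4*n + 224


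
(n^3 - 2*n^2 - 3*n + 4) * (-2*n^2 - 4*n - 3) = -2*n^5 + 11*n^3 + 10*n^2 - 7*n - 12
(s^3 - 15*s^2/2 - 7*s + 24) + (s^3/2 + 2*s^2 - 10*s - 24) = 3*s^3/2 - 11*s^2/2 - 17*s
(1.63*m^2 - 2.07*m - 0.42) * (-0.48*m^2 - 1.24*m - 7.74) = -0.7824*m^4 - 1.0276*m^3 - 9.8478*m^2 + 16.5426*m + 3.2508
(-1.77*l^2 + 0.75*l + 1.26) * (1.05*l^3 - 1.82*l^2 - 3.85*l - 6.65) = -1.8585*l^5 + 4.0089*l^4 + 6.7725*l^3 + 6.5898*l^2 - 9.8385*l - 8.379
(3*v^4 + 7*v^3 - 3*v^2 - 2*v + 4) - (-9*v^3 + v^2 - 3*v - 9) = 3*v^4 + 16*v^3 - 4*v^2 + v + 13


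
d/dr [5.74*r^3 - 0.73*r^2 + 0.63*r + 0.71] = 17.22*r^2 - 1.46*r + 0.63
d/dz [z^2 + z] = 2*z + 1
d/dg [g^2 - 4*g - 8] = 2*g - 4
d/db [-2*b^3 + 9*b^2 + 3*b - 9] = -6*b^2 + 18*b + 3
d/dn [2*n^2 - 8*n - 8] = 4*n - 8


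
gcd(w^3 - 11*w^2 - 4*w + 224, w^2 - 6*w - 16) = w - 8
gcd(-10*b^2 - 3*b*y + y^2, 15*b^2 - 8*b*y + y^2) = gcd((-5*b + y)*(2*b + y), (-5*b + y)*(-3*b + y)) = -5*b + y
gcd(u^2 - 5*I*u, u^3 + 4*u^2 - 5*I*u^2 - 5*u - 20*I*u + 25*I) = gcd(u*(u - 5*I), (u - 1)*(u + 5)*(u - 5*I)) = u - 5*I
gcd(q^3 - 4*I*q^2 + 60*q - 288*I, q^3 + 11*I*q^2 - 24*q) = q + 8*I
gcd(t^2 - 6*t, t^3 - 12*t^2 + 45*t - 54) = t - 6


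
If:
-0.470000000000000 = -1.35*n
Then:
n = 0.35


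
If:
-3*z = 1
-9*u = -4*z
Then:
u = -4/27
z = -1/3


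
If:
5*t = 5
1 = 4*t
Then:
No Solution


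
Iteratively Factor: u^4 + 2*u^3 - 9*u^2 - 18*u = (u)*(u^3 + 2*u^2 - 9*u - 18) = u*(u + 2)*(u^2 - 9) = u*(u - 3)*(u + 2)*(u + 3)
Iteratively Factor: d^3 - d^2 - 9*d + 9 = (d + 3)*(d^2 - 4*d + 3) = (d - 1)*(d + 3)*(d - 3)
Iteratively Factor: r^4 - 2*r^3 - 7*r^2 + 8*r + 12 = (r + 2)*(r^3 - 4*r^2 + r + 6) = (r - 2)*(r + 2)*(r^2 - 2*r - 3) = (r - 3)*(r - 2)*(r + 2)*(r + 1)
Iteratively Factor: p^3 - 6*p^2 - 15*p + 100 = (p - 5)*(p^2 - p - 20) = (p - 5)^2*(p + 4)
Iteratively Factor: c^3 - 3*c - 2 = (c + 1)*(c^2 - c - 2) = (c - 2)*(c + 1)*(c + 1)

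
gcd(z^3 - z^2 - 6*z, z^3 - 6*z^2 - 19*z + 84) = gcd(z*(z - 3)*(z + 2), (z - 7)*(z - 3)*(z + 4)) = z - 3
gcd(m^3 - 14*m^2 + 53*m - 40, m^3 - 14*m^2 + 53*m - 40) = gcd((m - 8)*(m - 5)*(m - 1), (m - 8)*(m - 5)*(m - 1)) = m^3 - 14*m^2 + 53*m - 40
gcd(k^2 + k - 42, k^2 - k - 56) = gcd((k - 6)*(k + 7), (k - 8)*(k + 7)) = k + 7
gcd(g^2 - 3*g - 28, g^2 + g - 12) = g + 4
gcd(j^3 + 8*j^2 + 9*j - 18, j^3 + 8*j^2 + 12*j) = j + 6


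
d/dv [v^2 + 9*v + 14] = 2*v + 9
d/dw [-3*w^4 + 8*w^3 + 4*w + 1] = -12*w^3 + 24*w^2 + 4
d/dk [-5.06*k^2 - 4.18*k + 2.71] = -10.12*k - 4.18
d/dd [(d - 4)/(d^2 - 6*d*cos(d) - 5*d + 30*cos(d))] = (-6*d^2*sin(d) - d^2 + 54*d*sin(d) + 8*d - 120*sin(d) + 6*cos(d) - 20)/((d - 5)^2*(d - 6*cos(d))^2)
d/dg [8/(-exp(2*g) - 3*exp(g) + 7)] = (16*exp(g) + 24)*exp(g)/(exp(2*g) + 3*exp(g) - 7)^2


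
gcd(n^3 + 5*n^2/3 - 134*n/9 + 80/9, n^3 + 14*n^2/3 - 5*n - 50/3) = n + 5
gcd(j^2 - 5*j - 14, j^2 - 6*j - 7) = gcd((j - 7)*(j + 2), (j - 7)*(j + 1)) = j - 7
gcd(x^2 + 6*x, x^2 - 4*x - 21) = 1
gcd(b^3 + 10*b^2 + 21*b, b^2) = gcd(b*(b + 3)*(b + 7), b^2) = b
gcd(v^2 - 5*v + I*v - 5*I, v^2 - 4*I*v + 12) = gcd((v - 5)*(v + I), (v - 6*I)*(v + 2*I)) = 1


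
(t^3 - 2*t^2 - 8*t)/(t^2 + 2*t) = t - 4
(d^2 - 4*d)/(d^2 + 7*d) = (d - 4)/(d + 7)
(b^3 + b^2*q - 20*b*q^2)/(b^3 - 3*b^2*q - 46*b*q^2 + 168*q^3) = b*(-b - 5*q)/(-b^2 - b*q + 42*q^2)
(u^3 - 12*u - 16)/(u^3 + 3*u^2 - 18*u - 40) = (u + 2)/(u + 5)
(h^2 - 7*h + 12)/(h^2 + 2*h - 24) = (h - 3)/(h + 6)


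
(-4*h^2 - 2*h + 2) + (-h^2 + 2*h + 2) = 4 - 5*h^2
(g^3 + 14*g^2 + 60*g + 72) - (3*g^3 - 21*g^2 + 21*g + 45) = -2*g^3 + 35*g^2 + 39*g + 27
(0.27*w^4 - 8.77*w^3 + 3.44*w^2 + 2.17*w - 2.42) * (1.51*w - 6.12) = 0.4077*w^5 - 14.8951*w^4 + 58.8668*w^3 - 17.7761*w^2 - 16.9346*w + 14.8104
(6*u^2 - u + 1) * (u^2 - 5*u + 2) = 6*u^4 - 31*u^3 + 18*u^2 - 7*u + 2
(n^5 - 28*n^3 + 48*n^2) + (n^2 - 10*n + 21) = n^5 - 28*n^3 + 49*n^2 - 10*n + 21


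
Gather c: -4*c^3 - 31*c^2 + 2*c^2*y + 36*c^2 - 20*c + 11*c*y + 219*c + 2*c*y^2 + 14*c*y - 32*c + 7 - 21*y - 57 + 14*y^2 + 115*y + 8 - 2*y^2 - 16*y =-4*c^3 + c^2*(2*y + 5) + c*(2*y^2 + 25*y + 167) + 12*y^2 + 78*y - 42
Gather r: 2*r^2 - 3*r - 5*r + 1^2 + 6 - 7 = 2*r^2 - 8*r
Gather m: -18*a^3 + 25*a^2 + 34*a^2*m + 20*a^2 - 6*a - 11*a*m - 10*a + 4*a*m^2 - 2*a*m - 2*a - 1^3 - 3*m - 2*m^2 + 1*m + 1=-18*a^3 + 45*a^2 - 18*a + m^2*(4*a - 2) + m*(34*a^2 - 13*a - 2)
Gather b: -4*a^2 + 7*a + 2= -4*a^2 + 7*a + 2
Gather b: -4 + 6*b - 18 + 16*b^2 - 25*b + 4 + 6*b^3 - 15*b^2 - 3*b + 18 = 6*b^3 + b^2 - 22*b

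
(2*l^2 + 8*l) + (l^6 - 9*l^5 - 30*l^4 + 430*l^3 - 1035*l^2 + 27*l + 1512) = l^6 - 9*l^5 - 30*l^4 + 430*l^3 - 1033*l^2 + 35*l + 1512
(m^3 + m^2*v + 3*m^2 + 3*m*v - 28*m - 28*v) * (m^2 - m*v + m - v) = m^5 + 4*m^4 - m^3*v^2 - 25*m^3 - 4*m^2*v^2 - 28*m^2 + 25*m*v^2 + 28*v^2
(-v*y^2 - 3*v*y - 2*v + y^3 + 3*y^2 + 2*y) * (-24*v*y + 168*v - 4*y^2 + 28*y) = 24*v^2*y^3 - 96*v^2*y^2 - 456*v^2*y - 336*v^2 - 20*v*y^4 + 80*v*y^3 + 380*v*y^2 + 280*v*y - 4*y^5 + 16*y^4 + 76*y^3 + 56*y^2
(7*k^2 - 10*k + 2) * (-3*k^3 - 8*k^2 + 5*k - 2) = -21*k^5 - 26*k^4 + 109*k^3 - 80*k^2 + 30*k - 4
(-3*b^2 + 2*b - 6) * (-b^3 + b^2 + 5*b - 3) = 3*b^5 - 5*b^4 - 7*b^3 + 13*b^2 - 36*b + 18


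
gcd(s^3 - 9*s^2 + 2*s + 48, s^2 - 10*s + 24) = 1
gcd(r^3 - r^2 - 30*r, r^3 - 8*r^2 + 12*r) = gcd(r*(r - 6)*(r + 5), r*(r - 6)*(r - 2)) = r^2 - 6*r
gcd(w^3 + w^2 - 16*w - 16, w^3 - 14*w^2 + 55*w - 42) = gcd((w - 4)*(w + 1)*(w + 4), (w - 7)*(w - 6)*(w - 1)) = 1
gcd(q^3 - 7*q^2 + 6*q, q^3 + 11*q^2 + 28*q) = q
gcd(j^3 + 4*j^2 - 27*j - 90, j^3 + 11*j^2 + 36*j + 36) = j^2 + 9*j + 18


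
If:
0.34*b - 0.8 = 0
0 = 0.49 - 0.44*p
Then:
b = 2.35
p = 1.11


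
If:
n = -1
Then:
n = -1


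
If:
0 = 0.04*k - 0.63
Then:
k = 15.75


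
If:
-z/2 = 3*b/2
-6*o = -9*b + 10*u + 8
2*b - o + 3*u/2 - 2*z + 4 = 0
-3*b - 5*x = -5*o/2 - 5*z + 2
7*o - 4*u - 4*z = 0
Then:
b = -648/2077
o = -128/2077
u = -2168/2077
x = 1438/2077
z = 1944/2077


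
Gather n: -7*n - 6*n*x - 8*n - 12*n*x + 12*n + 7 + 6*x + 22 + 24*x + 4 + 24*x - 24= n*(-18*x - 3) + 54*x + 9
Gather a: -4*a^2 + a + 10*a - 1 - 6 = -4*a^2 + 11*a - 7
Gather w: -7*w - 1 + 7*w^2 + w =7*w^2 - 6*w - 1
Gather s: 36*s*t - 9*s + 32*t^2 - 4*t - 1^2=s*(36*t - 9) + 32*t^2 - 4*t - 1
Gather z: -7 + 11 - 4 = 0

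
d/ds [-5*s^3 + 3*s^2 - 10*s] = -15*s^2 + 6*s - 10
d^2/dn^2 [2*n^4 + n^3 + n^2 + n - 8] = 24*n^2 + 6*n + 2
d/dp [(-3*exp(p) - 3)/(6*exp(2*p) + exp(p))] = 3*(6*exp(2*p) + 12*exp(p) + 1)*exp(-p)/(36*exp(2*p) + 12*exp(p) + 1)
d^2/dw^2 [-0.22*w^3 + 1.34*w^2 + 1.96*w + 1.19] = 2.68 - 1.32*w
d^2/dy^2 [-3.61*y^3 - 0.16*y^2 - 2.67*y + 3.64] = -21.66*y - 0.32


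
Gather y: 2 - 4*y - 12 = -4*y - 10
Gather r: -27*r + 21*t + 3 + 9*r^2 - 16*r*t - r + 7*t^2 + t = 9*r^2 + r*(-16*t - 28) + 7*t^2 + 22*t + 3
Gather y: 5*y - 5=5*y - 5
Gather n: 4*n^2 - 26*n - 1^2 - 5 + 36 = 4*n^2 - 26*n + 30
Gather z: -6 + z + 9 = z + 3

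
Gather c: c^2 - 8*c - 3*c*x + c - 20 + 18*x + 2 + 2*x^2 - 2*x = c^2 + c*(-3*x - 7) + 2*x^2 + 16*x - 18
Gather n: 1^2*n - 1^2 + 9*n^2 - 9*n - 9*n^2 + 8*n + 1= 0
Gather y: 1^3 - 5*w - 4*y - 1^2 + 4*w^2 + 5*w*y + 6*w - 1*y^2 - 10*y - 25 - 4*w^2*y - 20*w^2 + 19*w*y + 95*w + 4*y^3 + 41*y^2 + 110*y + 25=-16*w^2 + 96*w + 4*y^3 + 40*y^2 + y*(-4*w^2 + 24*w + 96)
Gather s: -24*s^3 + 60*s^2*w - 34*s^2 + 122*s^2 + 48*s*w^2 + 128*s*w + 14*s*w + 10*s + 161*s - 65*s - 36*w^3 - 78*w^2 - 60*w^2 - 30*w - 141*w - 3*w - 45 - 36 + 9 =-24*s^3 + s^2*(60*w + 88) + s*(48*w^2 + 142*w + 106) - 36*w^3 - 138*w^2 - 174*w - 72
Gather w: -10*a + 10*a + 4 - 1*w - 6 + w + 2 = 0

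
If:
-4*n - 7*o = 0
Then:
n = -7*o/4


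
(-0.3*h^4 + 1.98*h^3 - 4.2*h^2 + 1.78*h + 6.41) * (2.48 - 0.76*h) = 0.228*h^5 - 2.2488*h^4 + 8.1024*h^3 - 11.7688*h^2 - 0.4572*h + 15.8968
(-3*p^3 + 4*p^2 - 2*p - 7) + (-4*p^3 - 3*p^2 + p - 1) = -7*p^3 + p^2 - p - 8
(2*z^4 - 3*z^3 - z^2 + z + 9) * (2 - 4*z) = -8*z^5 + 16*z^4 - 2*z^3 - 6*z^2 - 34*z + 18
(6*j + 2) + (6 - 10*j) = 8 - 4*j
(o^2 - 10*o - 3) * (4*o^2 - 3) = 4*o^4 - 40*o^3 - 15*o^2 + 30*o + 9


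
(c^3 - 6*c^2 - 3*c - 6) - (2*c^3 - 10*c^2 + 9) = -c^3 + 4*c^2 - 3*c - 15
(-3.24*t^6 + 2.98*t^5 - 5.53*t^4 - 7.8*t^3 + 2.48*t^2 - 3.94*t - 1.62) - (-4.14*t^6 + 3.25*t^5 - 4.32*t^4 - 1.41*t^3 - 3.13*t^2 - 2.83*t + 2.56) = 0.899999999999999*t^6 - 0.27*t^5 - 1.21*t^4 - 6.39*t^3 + 5.61*t^2 - 1.11*t - 4.18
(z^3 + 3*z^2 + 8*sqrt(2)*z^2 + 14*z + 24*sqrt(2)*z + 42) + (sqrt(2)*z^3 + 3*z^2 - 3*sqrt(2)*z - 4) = z^3 + sqrt(2)*z^3 + 6*z^2 + 8*sqrt(2)*z^2 + 14*z + 21*sqrt(2)*z + 38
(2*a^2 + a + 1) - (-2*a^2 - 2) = 4*a^2 + a + 3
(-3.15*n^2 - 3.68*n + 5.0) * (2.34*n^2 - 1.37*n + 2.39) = -7.371*n^4 - 4.2957*n^3 + 9.2131*n^2 - 15.6452*n + 11.95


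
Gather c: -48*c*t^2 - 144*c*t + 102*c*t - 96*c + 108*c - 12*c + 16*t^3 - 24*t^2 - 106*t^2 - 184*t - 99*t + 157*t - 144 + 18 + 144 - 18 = c*(-48*t^2 - 42*t) + 16*t^3 - 130*t^2 - 126*t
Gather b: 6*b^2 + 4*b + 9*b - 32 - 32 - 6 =6*b^2 + 13*b - 70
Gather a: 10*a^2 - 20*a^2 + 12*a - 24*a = -10*a^2 - 12*a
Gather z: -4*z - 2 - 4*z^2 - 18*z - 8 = -4*z^2 - 22*z - 10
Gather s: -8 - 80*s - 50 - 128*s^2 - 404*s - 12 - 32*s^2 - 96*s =-160*s^2 - 580*s - 70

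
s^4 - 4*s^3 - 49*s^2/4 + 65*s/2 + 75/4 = (s - 5)*(s - 5/2)*(s + 1/2)*(s + 3)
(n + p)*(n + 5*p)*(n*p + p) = n^3*p + 6*n^2*p^2 + n^2*p + 5*n*p^3 + 6*n*p^2 + 5*p^3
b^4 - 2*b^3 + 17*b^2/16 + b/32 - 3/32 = (b - 1)*(b - 3/4)*(b - 1/2)*(b + 1/4)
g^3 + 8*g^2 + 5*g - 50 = (g - 2)*(g + 5)^2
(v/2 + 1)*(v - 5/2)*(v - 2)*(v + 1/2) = v^4/2 - v^3 - 21*v^2/8 + 4*v + 5/2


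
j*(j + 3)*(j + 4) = j^3 + 7*j^2 + 12*j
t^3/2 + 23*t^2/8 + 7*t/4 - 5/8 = (t/2 + 1/2)*(t - 1/4)*(t + 5)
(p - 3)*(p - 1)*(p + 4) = p^3 - 13*p + 12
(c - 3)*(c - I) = c^2 - 3*c - I*c + 3*I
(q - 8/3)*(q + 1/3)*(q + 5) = q^3 + 8*q^2/3 - 113*q/9 - 40/9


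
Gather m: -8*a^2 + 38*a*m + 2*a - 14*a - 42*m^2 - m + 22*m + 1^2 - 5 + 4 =-8*a^2 - 12*a - 42*m^2 + m*(38*a + 21)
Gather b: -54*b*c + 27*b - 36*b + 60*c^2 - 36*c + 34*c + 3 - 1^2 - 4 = b*(-54*c - 9) + 60*c^2 - 2*c - 2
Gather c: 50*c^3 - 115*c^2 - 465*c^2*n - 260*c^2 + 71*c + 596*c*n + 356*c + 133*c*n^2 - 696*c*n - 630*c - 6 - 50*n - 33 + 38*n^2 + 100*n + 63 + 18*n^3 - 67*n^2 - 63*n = 50*c^3 + c^2*(-465*n - 375) + c*(133*n^2 - 100*n - 203) + 18*n^3 - 29*n^2 - 13*n + 24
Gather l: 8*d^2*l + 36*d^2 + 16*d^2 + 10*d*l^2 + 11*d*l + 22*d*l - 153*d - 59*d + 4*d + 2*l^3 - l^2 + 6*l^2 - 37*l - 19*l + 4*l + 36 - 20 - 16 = 52*d^2 - 208*d + 2*l^3 + l^2*(10*d + 5) + l*(8*d^2 + 33*d - 52)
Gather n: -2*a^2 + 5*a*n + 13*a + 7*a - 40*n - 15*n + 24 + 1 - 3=-2*a^2 + 20*a + n*(5*a - 55) + 22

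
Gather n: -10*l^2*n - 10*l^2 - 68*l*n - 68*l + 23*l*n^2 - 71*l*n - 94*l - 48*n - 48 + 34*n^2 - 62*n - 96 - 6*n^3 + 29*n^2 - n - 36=-10*l^2 - 162*l - 6*n^3 + n^2*(23*l + 63) + n*(-10*l^2 - 139*l - 111) - 180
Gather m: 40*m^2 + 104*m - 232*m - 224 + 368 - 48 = 40*m^2 - 128*m + 96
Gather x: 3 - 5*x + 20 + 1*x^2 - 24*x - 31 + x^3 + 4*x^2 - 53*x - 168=x^3 + 5*x^2 - 82*x - 176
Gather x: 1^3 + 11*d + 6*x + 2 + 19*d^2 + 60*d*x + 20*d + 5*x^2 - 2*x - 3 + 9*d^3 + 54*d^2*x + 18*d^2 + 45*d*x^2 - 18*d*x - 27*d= 9*d^3 + 37*d^2 + 4*d + x^2*(45*d + 5) + x*(54*d^2 + 42*d + 4)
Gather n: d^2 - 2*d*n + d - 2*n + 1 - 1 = d^2 + d + n*(-2*d - 2)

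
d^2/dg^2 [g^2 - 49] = 2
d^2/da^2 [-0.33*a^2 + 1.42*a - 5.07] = -0.660000000000000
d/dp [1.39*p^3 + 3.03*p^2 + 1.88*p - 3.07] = 4.17*p^2 + 6.06*p + 1.88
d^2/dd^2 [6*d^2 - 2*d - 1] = 12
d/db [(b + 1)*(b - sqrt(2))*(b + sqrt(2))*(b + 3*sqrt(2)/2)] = 4*b^3 + 3*b^2 + 9*sqrt(2)*b^2/2 - 4*b + 3*sqrt(2)*b - 3*sqrt(2) - 2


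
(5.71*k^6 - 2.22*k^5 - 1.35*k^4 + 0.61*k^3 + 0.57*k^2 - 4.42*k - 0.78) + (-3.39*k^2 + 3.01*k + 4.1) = 5.71*k^6 - 2.22*k^5 - 1.35*k^4 + 0.61*k^3 - 2.82*k^2 - 1.41*k + 3.32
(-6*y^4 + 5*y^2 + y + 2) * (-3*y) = 18*y^5 - 15*y^3 - 3*y^2 - 6*y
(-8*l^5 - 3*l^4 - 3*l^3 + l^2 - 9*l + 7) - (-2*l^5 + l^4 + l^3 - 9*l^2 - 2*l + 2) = -6*l^5 - 4*l^4 - 4*l^3 + 10*l^2 - 7*l + 5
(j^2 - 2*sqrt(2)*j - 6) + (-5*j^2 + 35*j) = -4*j^2 - 2*sqrt(2)*j + 35*j - 6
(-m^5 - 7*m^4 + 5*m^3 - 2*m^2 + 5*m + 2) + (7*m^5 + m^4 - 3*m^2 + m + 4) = 6*m^5 - 6*m^4 + 5*m^3 - 5*m^2 + 6*m + 6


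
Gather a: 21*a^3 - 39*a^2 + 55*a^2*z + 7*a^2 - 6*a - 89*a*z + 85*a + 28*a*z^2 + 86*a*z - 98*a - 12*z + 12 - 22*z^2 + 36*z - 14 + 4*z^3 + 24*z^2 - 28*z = 21*a^3 + a^2*(55*z - 32) + a*(28*z^2 - 3*z - 19) + 4*z^3 + 2*z^2 - 4*z - 2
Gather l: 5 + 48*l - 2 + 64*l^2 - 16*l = 64*l^2 + 32*l + 3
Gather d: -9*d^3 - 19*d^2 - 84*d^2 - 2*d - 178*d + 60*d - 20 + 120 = -9*d^3 - 103*d^2 - 120*d + 100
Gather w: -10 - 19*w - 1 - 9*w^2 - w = -9*w^2 - 20*w - 11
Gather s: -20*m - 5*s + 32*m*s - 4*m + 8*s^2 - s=-24*m + 8*s^2 + s*(32*m - 6)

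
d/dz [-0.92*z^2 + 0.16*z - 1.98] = 0.16 - 1.84*z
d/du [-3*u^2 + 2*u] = 2 - 6*u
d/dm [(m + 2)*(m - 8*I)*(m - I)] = 3*m^2 + m*(4 - 18*I) - 8 - 18*I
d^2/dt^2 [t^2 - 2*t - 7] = 2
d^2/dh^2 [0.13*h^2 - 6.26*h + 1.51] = 0.260000000000000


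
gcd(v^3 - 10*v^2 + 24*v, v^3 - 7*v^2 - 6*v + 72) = v^2 - 10*v + 24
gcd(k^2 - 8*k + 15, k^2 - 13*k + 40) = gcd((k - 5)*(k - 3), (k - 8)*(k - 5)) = k - 5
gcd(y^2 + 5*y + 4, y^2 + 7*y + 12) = y + 4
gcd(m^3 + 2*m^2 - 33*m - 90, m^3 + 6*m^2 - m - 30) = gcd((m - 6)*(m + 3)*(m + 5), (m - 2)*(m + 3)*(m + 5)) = m^2 + 8*m + 15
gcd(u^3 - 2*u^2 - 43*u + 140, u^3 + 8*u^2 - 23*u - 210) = u^2 + 2*u - 35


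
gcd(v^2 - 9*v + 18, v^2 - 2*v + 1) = 1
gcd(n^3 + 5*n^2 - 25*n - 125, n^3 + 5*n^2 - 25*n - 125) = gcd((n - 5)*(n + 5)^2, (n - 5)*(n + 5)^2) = n^3 + 5*n^2 - 25*n - 125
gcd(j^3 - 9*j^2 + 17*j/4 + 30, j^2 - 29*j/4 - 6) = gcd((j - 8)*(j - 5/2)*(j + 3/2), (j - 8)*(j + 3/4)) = j - 8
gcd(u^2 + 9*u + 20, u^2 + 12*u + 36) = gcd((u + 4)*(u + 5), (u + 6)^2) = 1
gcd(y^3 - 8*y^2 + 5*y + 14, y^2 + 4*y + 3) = y + 1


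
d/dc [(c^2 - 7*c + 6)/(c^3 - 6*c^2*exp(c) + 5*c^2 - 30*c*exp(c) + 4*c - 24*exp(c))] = ((2*c - 7)*(c^3 - 6*c^2*exp(c) + 5*c^2 - 30*c*exp(c) + 4*c - 24*exp(c)) + (c^2 - 7*c + 6)*(6*c^2*exp(c) - 3*c^2 + 42*c*exp(c) - 10*c + 54*exp(c) - 4))/(c^3 - 6*c^2*exp(c) + 5*c^2 - 30*c*exp(c) + 4*c - 24*exp(c))^2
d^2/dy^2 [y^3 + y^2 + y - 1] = 6*y + 2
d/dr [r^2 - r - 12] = 2*r - 1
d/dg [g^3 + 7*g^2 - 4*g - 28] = 3*g^2 + 14*g - 4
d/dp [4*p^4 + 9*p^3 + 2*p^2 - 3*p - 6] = 16*p^3 + 27*p^2 + 4*p - 3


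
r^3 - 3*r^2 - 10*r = r*(r - 5)*(r + 2)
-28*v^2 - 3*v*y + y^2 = (-7*v + y)*(4*v + y)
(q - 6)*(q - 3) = q^2 - 9*q + 18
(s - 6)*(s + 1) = s^2 - 5*s - 6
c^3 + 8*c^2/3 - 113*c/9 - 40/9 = (c - 8/3)*(c + 1/3)*(c + 5)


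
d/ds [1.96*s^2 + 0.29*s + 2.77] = 3.92*s + 0.29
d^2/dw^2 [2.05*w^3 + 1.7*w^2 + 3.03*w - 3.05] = 12.3*w + 3.4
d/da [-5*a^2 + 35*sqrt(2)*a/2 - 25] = -10*a + 35*sqrt(2)/2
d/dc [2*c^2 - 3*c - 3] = 4*c - 3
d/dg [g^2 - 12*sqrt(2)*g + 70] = 2*g - 12*sqrt(2)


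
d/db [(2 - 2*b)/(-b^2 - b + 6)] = 2*(b^2 + b - (b - 1)*(2*b + 1) - 6)/(b^2 + b - 6)^2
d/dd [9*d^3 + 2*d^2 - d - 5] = 27*d^2 + 4*d - 1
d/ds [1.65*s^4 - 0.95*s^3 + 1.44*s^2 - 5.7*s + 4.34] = 6.6*s^3 - 2.85*s^2 + 2.88*s - 5.7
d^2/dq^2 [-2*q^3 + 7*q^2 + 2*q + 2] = 14 - 12*q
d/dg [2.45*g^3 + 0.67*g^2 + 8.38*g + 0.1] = 7.35*g^2 + 1.34*g + 8.38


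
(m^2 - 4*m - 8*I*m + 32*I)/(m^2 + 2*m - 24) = (m - 8*I)/(m + 6)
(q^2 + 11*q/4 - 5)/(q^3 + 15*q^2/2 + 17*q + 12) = (4*q - 5)/(2*(2*q^2 + 7*q + 6))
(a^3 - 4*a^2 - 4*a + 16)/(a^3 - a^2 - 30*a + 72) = (a^2 - 4)/(a^2 + 3*a - 18)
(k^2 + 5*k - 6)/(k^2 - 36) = (k - 1)/(k - 6)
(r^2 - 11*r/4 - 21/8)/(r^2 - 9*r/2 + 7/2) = (r + 3/4)/(r - 1)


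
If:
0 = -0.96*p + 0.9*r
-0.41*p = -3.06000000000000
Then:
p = 7.46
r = 7.96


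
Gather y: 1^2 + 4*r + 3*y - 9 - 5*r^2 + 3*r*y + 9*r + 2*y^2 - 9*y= -5*r^2 + 13*r + 2*y^2 + y*(3*r - 6) - 8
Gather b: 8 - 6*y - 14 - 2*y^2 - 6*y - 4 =-2*y^2 - 12*y - 10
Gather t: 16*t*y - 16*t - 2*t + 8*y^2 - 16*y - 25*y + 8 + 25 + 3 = t*(16*y - 18) + 8*y^2 - 41*y + 36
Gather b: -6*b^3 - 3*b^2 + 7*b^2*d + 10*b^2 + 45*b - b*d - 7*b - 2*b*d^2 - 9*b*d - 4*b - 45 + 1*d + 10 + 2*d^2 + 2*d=-6*b^3 + b^2*(7*d + 7) + b*(-2*d^2 - 10*d + 34) + 2*d^2 + 3*d - 35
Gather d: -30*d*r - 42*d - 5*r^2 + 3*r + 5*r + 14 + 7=d*(-30*r - 42) - 5*r^2 + 8*r + 21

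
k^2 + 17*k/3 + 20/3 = (k + 5/3)*(k + 4)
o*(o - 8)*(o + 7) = o^3 - o^2 - 56*o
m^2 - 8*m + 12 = (m - 6)*(m - 2)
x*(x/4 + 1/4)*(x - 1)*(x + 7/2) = x^4/4 + 7*x^3/8 - x^2/4 - 7*x/8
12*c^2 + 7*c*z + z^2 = (3*c + z)*(4*c + z)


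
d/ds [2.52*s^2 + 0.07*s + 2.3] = 5.04*s + 0.07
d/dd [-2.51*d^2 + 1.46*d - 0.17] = 1.46 - 5.02*d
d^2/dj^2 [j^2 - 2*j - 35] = 2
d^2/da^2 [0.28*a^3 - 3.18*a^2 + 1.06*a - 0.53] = 1.68*a - 6.36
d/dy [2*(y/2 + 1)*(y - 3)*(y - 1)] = 3*y^2 - 4*y - 5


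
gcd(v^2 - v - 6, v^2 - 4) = v + 2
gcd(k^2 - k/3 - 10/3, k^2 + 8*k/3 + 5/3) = k + 5/3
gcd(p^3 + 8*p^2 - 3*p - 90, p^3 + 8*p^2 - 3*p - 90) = p^3 + 8*p^2 - 3*p - 90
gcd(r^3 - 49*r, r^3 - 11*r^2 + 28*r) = r^2 - 7*r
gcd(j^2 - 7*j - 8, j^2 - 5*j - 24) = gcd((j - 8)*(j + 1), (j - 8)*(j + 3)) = j - 8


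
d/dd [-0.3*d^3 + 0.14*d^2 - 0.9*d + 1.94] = -0.9*d^2 + 0.28*d - 0.9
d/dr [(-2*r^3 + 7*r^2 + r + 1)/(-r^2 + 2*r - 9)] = (2*r^4 - 8*r^3 + 69*r^2 - 124*r - 11)/(r^4 - 4*r^3 + 22*r^2 - 36*r + 81)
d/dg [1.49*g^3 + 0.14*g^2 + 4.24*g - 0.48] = 4.47*g^2 + 0.28*g + 4.24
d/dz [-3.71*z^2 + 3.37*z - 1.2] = 3.37 - 7.42*z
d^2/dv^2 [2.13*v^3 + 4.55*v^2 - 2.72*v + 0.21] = 12.78*v + 9.1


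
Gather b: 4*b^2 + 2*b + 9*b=4*b^2 + 11*b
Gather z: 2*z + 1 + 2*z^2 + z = 2*z^2 + 3*z + 1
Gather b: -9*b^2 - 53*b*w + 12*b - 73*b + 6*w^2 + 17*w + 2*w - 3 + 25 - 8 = -9*b^2 + b*(-53*w - 61) + 6*w^2 + 19*w + 14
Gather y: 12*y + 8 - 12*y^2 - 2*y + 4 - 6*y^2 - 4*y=-18*y^2 + 6*y + 12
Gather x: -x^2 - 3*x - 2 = -x^2 - 3*x - 2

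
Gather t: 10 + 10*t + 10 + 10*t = 20*t + 20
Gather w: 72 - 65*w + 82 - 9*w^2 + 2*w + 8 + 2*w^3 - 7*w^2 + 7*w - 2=2*w^3 - 16*w^2 - 56*w + 160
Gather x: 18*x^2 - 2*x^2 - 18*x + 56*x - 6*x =16*x^2 + 32*x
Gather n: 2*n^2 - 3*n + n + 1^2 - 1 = 2*n^2 - 2*n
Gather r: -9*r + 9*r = 0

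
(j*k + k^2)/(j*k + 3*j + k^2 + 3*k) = k/(k + 3)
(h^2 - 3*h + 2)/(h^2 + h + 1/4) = 4*(h^2 - 3*h + 2)/(4*h^2 + 4*h + 1)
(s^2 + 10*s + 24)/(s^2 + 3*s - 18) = (s + 4)/(s - 3)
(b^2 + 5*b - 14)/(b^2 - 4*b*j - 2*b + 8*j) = (b + 7)/(b - 4*j)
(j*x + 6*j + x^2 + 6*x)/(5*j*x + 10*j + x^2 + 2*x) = (j*x + 6*j + x^2 + 6*x)/(5*j*x + 10*j + x^2 + 2*x)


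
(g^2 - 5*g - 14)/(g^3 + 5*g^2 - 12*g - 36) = (g - 7)/(g^2 + 3*g - 18)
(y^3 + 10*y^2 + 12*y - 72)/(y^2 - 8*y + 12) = (y^2 + 12*y + 36)/(y - 6)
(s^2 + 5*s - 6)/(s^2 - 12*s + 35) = (s^2 + 5*s - 6)/(s^2 - 12*s + 35)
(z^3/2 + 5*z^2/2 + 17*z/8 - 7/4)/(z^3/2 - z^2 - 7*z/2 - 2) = (-4*z^3 - 20*z^2 - 17*z + 14)/(4*(-z^3 + 2*z^2 + 7*z + 4))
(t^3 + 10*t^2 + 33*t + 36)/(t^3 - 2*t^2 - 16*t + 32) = (t^2 + 6*t + 9)/(t^2 - 6*t + 8)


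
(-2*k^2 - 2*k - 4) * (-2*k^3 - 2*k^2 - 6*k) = 4*k^5 + 8*k^4 + 24*k^3 + 20*k^2 + 24*k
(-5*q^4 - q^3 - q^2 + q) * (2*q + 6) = -10*q^5 - 32*q^4 - 8*q^3 - 4*q^2 + 6*q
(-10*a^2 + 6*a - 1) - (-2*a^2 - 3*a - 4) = -8*a^2 + 9*a + 3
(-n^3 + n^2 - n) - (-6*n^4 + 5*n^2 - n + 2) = 6*n^4 - n^3 - 4*n^2 - 2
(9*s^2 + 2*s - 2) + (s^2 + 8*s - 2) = 10*s^2 + 10*s - 4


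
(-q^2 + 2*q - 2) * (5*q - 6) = -5*q^3 + 16*q^2 - 22*q + 12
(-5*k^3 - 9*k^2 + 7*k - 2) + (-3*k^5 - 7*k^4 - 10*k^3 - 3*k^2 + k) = -3*k^5 - 7*k^4 - 15*k^3 - 12*k^2 + 8*k - 2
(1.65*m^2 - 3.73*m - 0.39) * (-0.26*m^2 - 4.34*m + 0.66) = -0.429*m^4 - 6.1912*m^3 + 17.3786*m^2 - 0.7692*m - 0.2574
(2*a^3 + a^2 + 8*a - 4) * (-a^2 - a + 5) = -2*a^5 - 3*a^4 + a^3 + a^2 + 44*a - 20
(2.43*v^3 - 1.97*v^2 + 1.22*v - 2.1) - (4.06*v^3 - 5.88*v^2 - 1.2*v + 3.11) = -1.63*v^3 + 3.91*v^2 + 2.42*v - 5.21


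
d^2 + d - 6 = (d - 2)*(d + 3)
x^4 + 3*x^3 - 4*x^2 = x^2*(x - 1)*(x + 4)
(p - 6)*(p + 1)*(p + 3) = p^3 - 2*p^2 - 21*p - 18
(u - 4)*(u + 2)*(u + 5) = u^3 + 3*u^2 - 18*u - 40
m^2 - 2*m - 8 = (m - 4)*(m + 2)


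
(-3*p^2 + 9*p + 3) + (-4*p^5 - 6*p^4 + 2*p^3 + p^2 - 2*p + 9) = -4*p^5 - 6*p^4 + 2*p^3 - 2*p^2 + 7*p + 12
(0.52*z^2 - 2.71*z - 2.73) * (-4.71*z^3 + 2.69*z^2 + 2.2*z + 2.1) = -2.4492*z^5 + 14.1629*z^4 + 6.7124*z^3 - 12.2137*z^2 - 11.697*z - 5.733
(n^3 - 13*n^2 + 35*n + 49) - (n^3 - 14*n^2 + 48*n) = n^2 - 13*n + 49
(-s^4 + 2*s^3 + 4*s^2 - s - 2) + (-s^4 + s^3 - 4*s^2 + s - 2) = -2*s^4 + 3*s^3 - 4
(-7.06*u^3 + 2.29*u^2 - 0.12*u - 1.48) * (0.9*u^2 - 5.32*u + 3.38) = -6.354*u^5 + 39.6202*u^4 - 36.1536*u^3 + 7.0466*u^2 + 7.468*u - 5.0024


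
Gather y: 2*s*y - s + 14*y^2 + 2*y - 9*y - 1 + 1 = -s + 14*y^2 + y*(2*s - 7)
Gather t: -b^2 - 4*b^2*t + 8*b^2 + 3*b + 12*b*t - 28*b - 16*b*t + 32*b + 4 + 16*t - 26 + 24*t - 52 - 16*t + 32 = 7*b^2 + 7*b + t*(-4*b^2 - 4*b + 24) - 42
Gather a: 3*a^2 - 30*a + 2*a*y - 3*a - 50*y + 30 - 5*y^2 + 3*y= 3*a^2 + a*(2*y - 33) - 5*y^2 - 47*y + 30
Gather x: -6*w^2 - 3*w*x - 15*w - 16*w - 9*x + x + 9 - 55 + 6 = -6*w^2 - 31*w + x*(-3*w - 8) - 40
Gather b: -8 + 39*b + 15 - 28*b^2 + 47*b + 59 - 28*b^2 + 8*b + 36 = -56*b^2 + 94*b + 102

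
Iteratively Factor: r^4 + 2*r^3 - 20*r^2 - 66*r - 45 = (r + 3)*(r^3 - r^2 - 17*r - 15) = (r - 5)*(r + 3)*(r^2 + 4*r + 3) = (r - 5)*(r + 1)*(r + 3)*(r + 3)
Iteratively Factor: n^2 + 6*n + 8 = (n + 2)*(n + 4)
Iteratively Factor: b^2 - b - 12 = (b - 4)*(b + 3)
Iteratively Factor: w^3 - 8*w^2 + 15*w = (w - 3)*(w^2 - 5*w) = (w - 5)*(w - 3)*(w)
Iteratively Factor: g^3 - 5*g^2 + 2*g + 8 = (g - 2)*(g^2 - 3*g - 4) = (g - 2)*(g + 1)*(g - 4)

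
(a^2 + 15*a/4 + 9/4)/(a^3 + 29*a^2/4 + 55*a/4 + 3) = (4*a + 3)/(4*a^2 + 17*a + 4)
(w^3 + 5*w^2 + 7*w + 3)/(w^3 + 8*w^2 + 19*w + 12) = (w + 1)/(w + 4)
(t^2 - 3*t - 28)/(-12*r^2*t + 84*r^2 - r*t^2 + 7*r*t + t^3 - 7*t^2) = (-t - 4)/(12*r^2 + r*t - t^2)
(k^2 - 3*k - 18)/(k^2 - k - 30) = (k + 3)/(k + 5)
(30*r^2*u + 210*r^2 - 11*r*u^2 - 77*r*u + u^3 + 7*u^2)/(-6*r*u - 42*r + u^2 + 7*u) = -5*r + u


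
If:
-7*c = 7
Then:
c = -1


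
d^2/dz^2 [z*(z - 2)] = 2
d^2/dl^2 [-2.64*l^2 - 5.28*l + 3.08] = -5.28000000000000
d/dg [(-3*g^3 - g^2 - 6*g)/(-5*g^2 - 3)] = 3*(5*g^4 - g^2 + 2*g + 6)/(25*g^4 + 30*g^2 + 9)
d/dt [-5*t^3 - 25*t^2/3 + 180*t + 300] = -15*t^2 - 50*t/3 + 180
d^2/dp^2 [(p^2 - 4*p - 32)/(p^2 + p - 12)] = -10/(p^3 - 9*p^2 + 27*p - 27)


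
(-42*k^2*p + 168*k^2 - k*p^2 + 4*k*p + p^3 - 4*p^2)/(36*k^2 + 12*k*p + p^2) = (-7*k*p + 28*k + p^2 - 4*p)/(6*k + p)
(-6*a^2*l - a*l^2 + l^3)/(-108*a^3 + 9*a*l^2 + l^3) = l*(2*a + l)/(36*a^2 + 12*a*l + l^2)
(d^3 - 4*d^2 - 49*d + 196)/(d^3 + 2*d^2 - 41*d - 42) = (d^2 - 11*d + 28)/(d^2 - 5*d - 6)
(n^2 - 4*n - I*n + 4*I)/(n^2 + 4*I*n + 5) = (n - 4)/(n + 5*I)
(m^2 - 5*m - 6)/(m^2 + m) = (m - 6)/m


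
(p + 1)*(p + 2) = p^2 + 3*p + 2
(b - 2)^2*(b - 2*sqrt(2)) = b^3 - 4*b^2 - 2*sqrt(2)*b^2 + 4*b + 8*sqrt(2)*b - 8*sqrt(2)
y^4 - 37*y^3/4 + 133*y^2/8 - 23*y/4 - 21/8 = (y - 7)*(y - 3/2)*(y - 1)*(y + 1/4)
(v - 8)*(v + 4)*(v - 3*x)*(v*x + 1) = v^4*x - 3*v^3*x^2 - 4*v^3*x + v^3 + 12*v^2*x^2 - 35*v^2*x - 4*v^2 + 96*v*x^2 + 12*v*x - 32*v + 96*x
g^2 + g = g*(g + 1)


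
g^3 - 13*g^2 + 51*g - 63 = (g - 7)*(g - 3)^2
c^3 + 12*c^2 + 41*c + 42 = (c + 2)*(c + 3)*(c + 7)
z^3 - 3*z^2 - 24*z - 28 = (z - 7)*(z + 2)^2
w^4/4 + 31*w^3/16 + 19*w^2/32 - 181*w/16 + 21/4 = (w/4 + 1)*(w - 7/4)*(w - 1/2)*(w + 6)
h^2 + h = h*(h + 1)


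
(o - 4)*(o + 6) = o^2 + 2*o - 24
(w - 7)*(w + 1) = w^2 - 6*w - 7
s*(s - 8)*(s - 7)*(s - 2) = s^4 - 17*s^3 + 86*s^2 - 112*s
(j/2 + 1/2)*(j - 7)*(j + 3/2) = j^3/2 - 9*j^2/4 - 8*j - 21/4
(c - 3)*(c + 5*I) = c^2 - 3*c + 5*I*c - 15*I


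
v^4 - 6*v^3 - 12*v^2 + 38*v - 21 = (v - 7)*(v - 1)^2*(v + 3)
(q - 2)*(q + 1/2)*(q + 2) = q^3 + q^2/2 - 4*q - 2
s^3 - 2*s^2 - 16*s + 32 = (s - 4)*(s - 2)*(s + 4)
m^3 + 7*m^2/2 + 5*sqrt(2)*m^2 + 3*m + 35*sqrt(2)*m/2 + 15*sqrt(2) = (m + 3/2)*(m + 2)*(m + 5*sqrt(2))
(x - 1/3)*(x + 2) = x^2 + 5*x/3 - 2/3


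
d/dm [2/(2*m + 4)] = -1/(m + 2)^2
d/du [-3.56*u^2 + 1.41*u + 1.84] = 1.41 - 7.12*u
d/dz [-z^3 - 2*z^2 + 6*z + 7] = -3*z^2 - 4*z + 6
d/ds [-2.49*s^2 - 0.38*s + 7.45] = -4.98*s - 0.38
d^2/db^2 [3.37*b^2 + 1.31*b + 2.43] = 6.74000000000000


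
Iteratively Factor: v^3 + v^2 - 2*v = (v + 2)*(v^2 - v) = v*(v + 2)*(v - 1)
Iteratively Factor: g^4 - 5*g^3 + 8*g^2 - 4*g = (g)*(g^3 - 5*g^2 + 8*g - 4) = g*(g - 2)*(g^2 - 3*g + 2) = g*(g - 2)*(g - 1)*(g - 2)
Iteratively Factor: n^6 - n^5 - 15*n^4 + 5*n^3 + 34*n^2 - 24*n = (n + 2)*(n^5 - 3*n^4 - 9*n^3 + 23*n^2 - 12*n) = (n + 2)*(n + 3)*(n^4 - 6*n^3 + 9*n^2 - 4*n) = n*(n + 2)*(n + 3)*(n^3 - 6*n^2 + 9*n - 4) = n*(n - 4)*(n + 2)*(n + 3)*(n^2 - 2*n + 1) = n*(n - 4)*(n - 1)*(n + 2)*(n + 3)*(n - 1)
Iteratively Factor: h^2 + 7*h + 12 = (h + 3)*(h + 4)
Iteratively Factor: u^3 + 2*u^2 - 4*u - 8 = (u + 2)*(u^2 - 4) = (u + 2)^2*(u - 2)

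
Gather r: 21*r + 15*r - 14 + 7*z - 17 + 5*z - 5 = 36*r + 12*z - 36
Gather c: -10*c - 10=-10*c - 10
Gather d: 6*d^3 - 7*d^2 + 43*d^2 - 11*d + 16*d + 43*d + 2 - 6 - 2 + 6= 6*d^3 + 36*d^2 + 48*d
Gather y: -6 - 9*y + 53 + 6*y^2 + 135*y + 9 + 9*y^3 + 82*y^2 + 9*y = 9*y^3 + 88*y^2 + 135*y + 56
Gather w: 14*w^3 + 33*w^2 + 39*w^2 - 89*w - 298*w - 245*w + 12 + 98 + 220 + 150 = 14*w^3 + 72*w^2 - 632*w + 480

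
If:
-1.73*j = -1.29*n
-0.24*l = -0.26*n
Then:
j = 0.745664739884393*n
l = 1.08333333333333*n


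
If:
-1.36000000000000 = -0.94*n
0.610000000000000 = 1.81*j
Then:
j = 0.34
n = 1.45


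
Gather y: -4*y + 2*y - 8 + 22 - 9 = 5 - 2*y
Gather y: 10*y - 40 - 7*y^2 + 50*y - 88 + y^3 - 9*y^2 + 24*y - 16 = y^3 - 16*y^2 + 84*y - 144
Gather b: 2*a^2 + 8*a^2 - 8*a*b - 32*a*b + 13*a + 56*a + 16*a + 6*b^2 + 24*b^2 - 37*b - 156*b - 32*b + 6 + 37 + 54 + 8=10*a^2 + 85*a + 30*b^2 + b*(-40*a - 225) + 105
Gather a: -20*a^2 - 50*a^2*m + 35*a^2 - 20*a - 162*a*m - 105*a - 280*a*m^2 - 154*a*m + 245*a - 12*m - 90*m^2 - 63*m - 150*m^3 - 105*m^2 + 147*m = a^2*(15 - 50*m) + a*(-280*m^2 - 316*m + 120) - 150*m^3 - 195*m^2 + 72*m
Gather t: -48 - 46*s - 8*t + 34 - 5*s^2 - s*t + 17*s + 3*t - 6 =-5*s^2 - 29*s + t*(-s - 5) - 20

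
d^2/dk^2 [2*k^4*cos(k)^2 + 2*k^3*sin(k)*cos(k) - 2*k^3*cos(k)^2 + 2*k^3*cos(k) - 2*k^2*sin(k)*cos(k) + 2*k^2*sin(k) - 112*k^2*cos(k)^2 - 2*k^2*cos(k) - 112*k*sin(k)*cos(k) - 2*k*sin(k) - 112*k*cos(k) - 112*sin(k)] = -4*k^4*cos(2*k) - 20*k^3*sin(2*k) - 2*k^3*cos(k) + 4*k^3*cos(2*k) - 14*k^2*sin(k) + 16*k^2*sin(2*k) + 2*k^2*cos(k) + 248*k^2*cos(2*k) + 12*k^2 + 10*k*sin(k) + 678*k*sin(2*k) + 132*k*cos(k) - 14*k*cos(2*k) - 6*k + 340*sin(k) - 2*sin(2*k) - 8*cos(k) - 336*cos(2*k) - 112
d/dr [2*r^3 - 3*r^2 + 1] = 6*r*(r - 1)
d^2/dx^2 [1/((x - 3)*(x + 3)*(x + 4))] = 2*(6*x^4 + 32*x^3 + 21*x^2 + 225)/(x^9 + 12*x^8 + 21*x^7 - 260*x^6 - 1053*x^5 + 1188*x^4 + 10935*x^3 + 6804*x^2 - 34992*x - 46656)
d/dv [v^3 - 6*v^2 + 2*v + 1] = 3*v^2 - 12*v + 2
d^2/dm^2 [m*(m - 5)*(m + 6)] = 6*m + 2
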